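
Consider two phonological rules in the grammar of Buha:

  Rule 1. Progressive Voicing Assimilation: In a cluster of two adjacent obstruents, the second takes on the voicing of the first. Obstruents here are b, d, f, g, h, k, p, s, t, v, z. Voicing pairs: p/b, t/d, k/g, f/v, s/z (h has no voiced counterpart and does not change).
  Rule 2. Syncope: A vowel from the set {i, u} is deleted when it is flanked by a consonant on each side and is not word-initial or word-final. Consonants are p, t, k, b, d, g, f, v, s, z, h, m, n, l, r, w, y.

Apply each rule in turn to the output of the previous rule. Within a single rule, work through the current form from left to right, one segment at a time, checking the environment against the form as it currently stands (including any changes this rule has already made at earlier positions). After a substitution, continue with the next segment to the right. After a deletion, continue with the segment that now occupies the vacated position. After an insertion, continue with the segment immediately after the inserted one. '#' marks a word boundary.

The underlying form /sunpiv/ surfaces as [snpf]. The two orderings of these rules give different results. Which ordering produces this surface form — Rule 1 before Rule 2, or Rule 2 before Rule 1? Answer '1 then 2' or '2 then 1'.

Order 1 then 2:
  1 Progressive Voicing Assimilation: no change — [sunpiv]
  2 Syncope: [sunpiv] → [snpv]
  result: [snpv]
Order 2 then 1:
  2 Syncope: [sunpiv] → [snpv]
  1 Progressive Voicing Assimilation: [snpv] → [snpf]
  result: [snpf]

2 then 1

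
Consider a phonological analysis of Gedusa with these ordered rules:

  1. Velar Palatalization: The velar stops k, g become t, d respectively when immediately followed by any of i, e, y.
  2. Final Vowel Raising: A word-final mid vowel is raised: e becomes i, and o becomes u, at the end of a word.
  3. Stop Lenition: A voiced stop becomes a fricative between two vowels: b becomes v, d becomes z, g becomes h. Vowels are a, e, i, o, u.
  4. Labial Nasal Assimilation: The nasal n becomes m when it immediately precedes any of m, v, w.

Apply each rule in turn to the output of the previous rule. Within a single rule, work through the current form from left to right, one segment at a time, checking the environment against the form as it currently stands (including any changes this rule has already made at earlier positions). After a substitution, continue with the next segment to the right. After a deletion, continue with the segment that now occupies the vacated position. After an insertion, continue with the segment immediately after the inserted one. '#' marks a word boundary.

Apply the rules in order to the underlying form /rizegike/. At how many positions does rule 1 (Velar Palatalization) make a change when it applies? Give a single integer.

1 Velar Palatalization: [rizegike] → [rizedite]
2 Final Vowel Raising: [rizedite] → [rizediti]
3 Stop Lenition: [rizediti] → [rizeziti]
4 Labial Nasal Assimilation: no change — [rizeziti]
Rule 1 changed 2 position(s).

2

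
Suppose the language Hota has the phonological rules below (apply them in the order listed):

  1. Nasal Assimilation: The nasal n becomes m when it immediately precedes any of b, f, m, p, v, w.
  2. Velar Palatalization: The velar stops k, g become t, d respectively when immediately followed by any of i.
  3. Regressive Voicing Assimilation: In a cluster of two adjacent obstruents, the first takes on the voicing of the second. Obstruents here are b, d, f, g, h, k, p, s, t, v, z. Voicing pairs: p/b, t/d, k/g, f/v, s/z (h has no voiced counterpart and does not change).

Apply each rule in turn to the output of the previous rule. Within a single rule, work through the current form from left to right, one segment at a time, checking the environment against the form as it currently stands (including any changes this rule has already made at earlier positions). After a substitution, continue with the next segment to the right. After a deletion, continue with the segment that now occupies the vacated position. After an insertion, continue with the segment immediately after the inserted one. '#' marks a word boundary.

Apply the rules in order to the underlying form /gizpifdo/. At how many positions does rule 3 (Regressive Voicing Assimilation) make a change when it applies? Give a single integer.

2

1 Nasal Assimilation: no change — [gizpifdo]
2 Velar Palatalization: [gizpifdo] → [dizpifdo]
3 Regressive Voicing Assimilation: [dizpifdo] → [dispivdo]
Rule 3 changed 2 position(s).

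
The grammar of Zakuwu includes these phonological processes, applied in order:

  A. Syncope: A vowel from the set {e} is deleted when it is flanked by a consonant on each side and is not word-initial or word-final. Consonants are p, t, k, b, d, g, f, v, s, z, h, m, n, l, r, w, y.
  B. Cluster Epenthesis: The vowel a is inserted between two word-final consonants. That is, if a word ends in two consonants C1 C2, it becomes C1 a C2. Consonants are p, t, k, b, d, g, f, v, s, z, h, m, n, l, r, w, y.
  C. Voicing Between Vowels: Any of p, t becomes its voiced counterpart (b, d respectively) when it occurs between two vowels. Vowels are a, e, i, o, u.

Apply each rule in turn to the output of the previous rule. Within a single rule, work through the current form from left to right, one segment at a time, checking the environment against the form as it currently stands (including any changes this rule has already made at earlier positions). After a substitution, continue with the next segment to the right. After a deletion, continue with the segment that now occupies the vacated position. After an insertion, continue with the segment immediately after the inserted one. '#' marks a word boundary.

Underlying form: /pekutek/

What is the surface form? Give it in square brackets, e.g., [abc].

[pkudak]

A Syncope: [pekutek] → [pkutk]
B Cluster Epenthesis: [pkutk] → [pkutak]
C Voicing Between Vowels: [pkutak] → [pkudak]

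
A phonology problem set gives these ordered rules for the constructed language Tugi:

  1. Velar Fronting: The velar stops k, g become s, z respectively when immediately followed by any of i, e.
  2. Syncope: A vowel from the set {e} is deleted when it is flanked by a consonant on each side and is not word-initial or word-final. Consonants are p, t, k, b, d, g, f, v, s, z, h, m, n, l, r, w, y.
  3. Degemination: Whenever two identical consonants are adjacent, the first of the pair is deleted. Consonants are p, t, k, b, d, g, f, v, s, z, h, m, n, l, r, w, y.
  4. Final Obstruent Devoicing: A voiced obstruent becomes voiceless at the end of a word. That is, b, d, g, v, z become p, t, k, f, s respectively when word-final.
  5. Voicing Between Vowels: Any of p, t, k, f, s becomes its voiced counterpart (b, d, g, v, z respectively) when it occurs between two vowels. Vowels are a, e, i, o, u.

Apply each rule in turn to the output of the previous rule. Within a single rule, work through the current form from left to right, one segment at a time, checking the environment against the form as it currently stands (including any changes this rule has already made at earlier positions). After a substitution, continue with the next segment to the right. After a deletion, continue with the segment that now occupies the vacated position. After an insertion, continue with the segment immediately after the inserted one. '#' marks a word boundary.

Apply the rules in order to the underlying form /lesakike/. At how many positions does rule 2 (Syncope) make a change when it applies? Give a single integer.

1 Velar Fronting: [lesakike] → [lesasise]
2 Syncope: [lesasise] → [lsasise]
3 Degemination: no change — [lsasise]
4 Final Obstruent Devoicing: no change — [lsasise]
5 Voicing Between Vowels: [lsasise] → [lsazize]
Rule 2 changed 1 position(s).

1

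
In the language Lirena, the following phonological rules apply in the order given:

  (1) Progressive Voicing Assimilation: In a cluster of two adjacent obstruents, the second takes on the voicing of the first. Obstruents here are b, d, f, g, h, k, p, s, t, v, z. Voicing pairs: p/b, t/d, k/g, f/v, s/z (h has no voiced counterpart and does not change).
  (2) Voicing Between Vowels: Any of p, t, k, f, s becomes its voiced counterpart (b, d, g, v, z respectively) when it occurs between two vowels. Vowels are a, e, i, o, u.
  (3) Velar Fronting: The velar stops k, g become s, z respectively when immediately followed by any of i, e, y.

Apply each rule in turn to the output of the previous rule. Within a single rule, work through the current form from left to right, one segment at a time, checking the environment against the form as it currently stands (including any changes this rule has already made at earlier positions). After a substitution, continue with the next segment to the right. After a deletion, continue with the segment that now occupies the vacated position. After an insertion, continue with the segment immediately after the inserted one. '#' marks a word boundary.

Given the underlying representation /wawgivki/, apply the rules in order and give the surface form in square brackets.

[wawzivzi]

(1) Progressive Voicing Assimilation: [wawgivki] → [wawgivgi]
(2) Voicing Between Vowels: no change — [wawgivgi]
(3) Velar Fronting: [wawgivgi] → [wawzivzi]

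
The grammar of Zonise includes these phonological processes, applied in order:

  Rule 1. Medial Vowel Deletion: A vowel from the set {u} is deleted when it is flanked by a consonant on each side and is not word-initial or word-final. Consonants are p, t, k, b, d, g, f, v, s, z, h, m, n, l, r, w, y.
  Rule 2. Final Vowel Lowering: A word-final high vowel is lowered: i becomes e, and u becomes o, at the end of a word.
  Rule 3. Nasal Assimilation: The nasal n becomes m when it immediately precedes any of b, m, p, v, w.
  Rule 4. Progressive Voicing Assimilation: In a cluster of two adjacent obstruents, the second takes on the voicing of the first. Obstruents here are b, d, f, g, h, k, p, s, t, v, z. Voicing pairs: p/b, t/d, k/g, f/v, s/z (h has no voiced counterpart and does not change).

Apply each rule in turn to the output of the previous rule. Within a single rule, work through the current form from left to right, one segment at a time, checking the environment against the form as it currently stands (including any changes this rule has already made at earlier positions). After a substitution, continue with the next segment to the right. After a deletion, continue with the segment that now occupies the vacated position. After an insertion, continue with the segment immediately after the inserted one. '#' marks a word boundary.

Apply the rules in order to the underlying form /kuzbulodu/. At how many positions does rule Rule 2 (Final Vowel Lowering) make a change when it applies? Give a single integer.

1

Rule 1 Medial Vowel Deletion: [kuzbulodu] → [kzblodu]
Rule 2 Final Vowel Lowering: [kzblodu] → [kzblodo]
Rule 3 Nasal Assimilation: no change — [kzblodo]
Rule 4 Progressive Voicing Assimilation: [kzblodo] → [ksplodo]
Rule Rule 2 changed 1 position(s).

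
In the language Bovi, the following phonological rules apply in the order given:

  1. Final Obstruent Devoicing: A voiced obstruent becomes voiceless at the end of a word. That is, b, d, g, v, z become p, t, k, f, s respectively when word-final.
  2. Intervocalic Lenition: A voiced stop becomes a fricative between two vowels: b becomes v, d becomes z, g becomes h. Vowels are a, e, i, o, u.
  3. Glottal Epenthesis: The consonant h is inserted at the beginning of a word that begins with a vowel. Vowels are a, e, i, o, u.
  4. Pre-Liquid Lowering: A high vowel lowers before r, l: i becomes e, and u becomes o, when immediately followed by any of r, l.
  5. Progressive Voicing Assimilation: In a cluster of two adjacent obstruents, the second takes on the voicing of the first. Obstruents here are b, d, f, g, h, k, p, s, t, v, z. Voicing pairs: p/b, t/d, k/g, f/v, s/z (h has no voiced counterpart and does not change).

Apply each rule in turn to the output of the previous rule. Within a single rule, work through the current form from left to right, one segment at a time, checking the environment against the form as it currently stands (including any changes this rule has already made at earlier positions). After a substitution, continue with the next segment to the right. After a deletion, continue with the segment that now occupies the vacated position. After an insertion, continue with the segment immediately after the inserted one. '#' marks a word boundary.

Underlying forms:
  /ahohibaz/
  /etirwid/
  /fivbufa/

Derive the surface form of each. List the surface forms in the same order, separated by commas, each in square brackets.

/ahohibaz/:
  1 Final Obstruent Devoicing: [ahohibaz] → [ahohibas]
  2 Intervocalic Lenition: [ahohibas] → [ahohivas]
  3 Glottal Epenthesis: [ahohivas] → [hahohivas]
  4 Pre-Liquid Lowering: no change — [hahohivas]
  5 Progressive Voicing Assimilation: no change — [hahohivas]
/etirwid/:
  1 Final Obstruent Devoicing: [etirwid] → [etirwit]
  2 Intervocalic Lenition: no change — [etirwit]
  3 Glottal Epenthesis: [etirwit] → [hetirwit]
  4 Pre-Liquid Lowering: [hetirwit] → [heterwit]
  5 Progressive Voicing Assimilation: no change — [heterwit]
/fivbufa/:
  1 Final Obstruent Devoicing: no change — [fivbufa]
  2 Intervocalic Lenition: no change — [fivbufa]
  3 Glottal Epenthesis: no change — [fivbufa]
  4 Pre-Liquid Lowering: no change — [fivbufa]
  5 Progressive Voicing Assimilation: no change — [fivbufa]

[hahohivas], [heterwit], [fivbufa]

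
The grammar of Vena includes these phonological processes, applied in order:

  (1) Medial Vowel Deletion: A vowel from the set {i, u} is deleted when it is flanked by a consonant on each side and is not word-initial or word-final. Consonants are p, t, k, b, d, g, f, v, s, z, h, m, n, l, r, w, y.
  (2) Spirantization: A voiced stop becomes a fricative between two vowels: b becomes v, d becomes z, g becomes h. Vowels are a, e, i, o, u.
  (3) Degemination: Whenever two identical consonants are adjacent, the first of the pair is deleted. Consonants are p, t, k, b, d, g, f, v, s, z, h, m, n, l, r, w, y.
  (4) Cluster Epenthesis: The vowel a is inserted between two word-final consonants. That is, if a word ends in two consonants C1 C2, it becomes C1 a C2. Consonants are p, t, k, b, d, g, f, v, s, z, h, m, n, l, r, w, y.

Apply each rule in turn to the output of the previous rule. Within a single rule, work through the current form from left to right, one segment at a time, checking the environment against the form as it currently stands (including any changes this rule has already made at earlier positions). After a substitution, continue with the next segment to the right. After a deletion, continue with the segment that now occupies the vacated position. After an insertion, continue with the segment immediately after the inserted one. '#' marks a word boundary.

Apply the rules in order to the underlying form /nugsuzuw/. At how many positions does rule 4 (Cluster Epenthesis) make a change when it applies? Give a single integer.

1

(1) Medial Vowel Deletion: [nugsuzuw] → [ngszw]
(2) Spirantization: no change — [ngszw]
(3) Degemination: no change — [ngszw]
(4) Cluster Epenthesis: [ngszw] → [ngszaw]
Rule 4 changed 1 position(s).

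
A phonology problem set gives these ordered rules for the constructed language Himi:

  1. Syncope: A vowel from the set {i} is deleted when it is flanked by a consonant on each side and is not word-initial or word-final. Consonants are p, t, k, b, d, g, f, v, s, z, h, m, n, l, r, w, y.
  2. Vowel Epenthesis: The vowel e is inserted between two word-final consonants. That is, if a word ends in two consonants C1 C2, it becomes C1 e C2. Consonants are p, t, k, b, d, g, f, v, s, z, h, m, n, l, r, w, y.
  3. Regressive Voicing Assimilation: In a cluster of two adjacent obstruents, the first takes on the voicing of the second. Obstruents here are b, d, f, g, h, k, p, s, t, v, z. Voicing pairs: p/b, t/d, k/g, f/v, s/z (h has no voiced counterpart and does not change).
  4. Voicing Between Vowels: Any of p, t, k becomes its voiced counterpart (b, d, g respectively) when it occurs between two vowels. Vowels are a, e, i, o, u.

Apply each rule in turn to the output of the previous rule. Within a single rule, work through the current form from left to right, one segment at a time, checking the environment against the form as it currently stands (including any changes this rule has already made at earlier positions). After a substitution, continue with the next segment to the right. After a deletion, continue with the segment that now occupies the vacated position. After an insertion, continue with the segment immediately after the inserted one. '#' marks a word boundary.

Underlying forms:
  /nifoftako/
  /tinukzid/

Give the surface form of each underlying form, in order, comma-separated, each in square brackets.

[nfoftago], [tnugzed]

/nifoftako/:
  1 Syncope: [nifoftako] → [nfoftako]
  2 Vowel Epenthesis: no change — [nfoftako]
  3 Regressive Voicing Assimilation: no change — [nfoftako]
  4 Voicing Between Vowels: [nfoftako] → [nfoftago]
/tinukzid/:
  1 Syncope: [tinukzid] → [tnukzd]
  2 Vowel Epenthesis: [tnukzd] → [tnukzed]
  3 Regressive Voicing Assimilation: [tnukzed] → [tnugzed]
  4 Voicing Between Vowels: no change — [tnugzed]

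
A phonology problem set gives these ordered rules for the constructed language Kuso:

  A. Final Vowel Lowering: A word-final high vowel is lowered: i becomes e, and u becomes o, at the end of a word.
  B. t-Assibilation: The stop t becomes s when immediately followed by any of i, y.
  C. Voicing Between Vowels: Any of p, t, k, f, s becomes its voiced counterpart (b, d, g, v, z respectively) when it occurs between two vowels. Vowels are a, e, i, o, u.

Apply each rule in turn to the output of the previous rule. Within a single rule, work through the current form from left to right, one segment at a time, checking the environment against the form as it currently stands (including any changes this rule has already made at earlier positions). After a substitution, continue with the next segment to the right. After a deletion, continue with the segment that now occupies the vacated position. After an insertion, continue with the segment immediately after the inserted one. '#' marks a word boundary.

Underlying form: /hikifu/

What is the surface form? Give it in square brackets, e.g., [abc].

A Final Vowel Lowering: [hikifu] → [hikifo]
B t-Assibilation: no change — [hikifo]
C Voicing Between Vowels: [hikifo] → [higivo]

[higivo]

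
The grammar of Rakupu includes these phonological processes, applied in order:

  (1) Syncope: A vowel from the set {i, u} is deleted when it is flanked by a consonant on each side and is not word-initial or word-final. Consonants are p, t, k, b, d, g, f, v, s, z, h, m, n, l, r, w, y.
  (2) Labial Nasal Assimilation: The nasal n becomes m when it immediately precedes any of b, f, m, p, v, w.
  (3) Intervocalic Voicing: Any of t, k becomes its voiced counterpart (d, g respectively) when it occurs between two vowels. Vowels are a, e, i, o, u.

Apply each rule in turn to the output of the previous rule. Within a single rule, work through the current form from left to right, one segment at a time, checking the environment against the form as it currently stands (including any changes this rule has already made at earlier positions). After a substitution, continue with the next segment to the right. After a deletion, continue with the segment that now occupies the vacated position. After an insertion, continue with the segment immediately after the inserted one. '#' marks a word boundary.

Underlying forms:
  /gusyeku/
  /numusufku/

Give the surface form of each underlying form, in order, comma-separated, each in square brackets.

/gusyeku/:
  (1) Syncope: [gusyeku] → [gsyeku]
  (2) Labial Nasal Assimilation: no change — [gsyeku]
  (3) Intervocalic Voicing: [gsyeku] → [gsyegu]
/numusufku/:
  (1) Syncope: [numusufku] → [nmsfku]
  (2) Labial Nasal Assimilation: [nmsfku] → [mmsfku]
  (3) Intervocalic Voicing: no change — [mmsfku]

[gsyegu], [mmsfku]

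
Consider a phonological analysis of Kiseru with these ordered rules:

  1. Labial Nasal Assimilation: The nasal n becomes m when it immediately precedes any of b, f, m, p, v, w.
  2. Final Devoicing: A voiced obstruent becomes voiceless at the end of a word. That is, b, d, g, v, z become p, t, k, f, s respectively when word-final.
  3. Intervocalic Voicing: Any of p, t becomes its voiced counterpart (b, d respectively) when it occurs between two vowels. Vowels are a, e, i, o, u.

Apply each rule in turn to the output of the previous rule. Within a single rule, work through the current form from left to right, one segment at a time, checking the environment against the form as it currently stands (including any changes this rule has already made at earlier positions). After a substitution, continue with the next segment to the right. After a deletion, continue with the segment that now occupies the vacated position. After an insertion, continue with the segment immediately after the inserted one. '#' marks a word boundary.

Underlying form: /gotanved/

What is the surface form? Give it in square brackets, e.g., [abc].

[godamvet]

1 Labial Nasal Assimilation: [gotanved] → [gotamved]
2 Final Devoicing: [gotamved] → [gotamvet]
3 Intervocalic Voicing: [gotamvet] → [godamvet]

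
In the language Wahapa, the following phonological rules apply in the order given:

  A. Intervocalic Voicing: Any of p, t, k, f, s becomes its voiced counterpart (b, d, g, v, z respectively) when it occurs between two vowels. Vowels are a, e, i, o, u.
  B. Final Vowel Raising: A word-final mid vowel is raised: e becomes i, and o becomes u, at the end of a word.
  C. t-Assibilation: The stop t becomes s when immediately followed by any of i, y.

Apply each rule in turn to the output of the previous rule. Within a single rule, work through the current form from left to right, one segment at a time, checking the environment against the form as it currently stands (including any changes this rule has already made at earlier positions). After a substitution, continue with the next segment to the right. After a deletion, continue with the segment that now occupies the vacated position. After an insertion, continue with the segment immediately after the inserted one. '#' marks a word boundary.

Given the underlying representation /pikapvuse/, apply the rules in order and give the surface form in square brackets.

[pigapvuzi]

A Intervocalic Voicing: [pikapvuse] → [pigapvuze]
B Final Vowel Raising: [pigapvuze] → [pigapvuzi]
C t-Assibilation: no change — [pigapvuzi]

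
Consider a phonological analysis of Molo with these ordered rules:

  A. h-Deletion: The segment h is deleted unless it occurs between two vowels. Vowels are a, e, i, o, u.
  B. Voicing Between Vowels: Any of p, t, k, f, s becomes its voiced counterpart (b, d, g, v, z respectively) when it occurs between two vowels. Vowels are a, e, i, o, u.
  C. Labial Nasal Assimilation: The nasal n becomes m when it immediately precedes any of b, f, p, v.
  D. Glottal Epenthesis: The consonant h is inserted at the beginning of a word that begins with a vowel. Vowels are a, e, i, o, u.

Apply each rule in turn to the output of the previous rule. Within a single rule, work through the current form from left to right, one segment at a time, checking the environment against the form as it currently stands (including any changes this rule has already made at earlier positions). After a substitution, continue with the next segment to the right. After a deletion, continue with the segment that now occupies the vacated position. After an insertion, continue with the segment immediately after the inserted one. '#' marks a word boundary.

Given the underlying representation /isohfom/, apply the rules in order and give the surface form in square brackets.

A h-Deletion: [isohfom] → [isofom]
B Voicing Between Vowels: [isofom] → [izovom]
C Labial Nasal Assimilation: no change — [izovom]
D Glottal Epenthesis: [izovom] → [hizovom]

[hizovom]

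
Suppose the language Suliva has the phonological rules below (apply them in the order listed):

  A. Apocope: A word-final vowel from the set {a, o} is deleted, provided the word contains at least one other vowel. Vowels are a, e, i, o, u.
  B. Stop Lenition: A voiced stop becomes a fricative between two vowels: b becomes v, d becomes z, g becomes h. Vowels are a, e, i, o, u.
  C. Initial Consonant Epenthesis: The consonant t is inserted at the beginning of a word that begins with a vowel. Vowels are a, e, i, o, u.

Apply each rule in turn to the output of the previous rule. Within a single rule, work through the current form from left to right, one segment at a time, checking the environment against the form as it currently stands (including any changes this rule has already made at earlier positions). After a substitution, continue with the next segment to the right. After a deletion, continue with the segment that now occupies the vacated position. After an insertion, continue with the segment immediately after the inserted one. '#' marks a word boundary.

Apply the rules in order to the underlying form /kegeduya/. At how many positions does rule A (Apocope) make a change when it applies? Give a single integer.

A Apocope: [kegeduya] → [kegeduy]
B Stop Lenition: [kegeduy] → [kehezuy]
C Initial Consonant Epenthesis: no change — [kehezuy]
Rule A changed 1 position(s).

1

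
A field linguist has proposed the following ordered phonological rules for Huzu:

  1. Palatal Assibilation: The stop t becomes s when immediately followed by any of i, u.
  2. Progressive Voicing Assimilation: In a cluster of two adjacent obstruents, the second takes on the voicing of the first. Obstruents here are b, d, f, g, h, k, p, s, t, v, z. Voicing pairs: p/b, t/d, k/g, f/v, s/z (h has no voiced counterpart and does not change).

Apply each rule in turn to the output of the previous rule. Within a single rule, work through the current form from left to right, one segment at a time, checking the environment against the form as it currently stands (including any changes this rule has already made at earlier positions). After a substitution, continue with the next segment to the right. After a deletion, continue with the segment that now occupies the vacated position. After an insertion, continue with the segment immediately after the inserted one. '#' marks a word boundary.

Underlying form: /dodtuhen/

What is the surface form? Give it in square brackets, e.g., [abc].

1 Palatal Assibilation: [dodtuhen] → [dodsuhen]
2 Progressive Voicing Assimilation: [dodsuhen] → [dodzuhen]

[dodzuhen]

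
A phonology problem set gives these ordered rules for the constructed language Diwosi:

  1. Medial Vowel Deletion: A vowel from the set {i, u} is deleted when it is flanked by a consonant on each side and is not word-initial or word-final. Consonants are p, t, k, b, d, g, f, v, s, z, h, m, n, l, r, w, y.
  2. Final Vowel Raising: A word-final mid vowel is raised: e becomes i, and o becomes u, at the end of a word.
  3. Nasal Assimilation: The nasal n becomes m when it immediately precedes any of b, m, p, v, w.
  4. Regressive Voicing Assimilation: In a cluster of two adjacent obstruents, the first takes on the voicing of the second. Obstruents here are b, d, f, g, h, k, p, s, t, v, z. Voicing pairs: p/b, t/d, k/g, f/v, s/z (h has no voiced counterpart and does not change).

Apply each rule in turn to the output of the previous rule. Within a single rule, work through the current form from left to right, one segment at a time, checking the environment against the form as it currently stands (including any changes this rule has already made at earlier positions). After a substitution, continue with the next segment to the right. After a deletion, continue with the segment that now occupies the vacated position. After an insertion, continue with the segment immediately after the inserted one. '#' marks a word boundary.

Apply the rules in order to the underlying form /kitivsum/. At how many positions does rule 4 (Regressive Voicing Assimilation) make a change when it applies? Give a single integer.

1 Medial Vowel Deletion: [kitivsum] → [ktvsm]
2 Final Vowel Raising: no change — [ktvsm]
3 Nasal Assimilation: no change — [ktvsm]
4 Regressive Voicing Assimilation: [ktvsm] → [kdfsm]
Rule 4 changed 2 position(s).

2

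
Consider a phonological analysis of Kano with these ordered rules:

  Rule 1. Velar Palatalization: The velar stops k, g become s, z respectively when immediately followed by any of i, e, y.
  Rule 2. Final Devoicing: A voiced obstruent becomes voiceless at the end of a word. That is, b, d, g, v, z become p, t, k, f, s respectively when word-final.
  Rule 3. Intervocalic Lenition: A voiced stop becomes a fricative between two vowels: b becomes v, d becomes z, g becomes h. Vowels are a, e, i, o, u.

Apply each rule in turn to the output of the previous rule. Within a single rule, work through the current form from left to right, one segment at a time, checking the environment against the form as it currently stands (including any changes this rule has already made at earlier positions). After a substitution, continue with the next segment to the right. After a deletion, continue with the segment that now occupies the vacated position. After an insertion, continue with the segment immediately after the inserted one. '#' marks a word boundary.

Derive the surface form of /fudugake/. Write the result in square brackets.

[fuzuhase]

Rule 1 Velar Palatalization: [fudugake] → [fudugase]
Rule 2 Final Devoicing: no change — [fudugase]
Rule 3 Intervocalic Lenition: [fudugase] → [fuzuhase]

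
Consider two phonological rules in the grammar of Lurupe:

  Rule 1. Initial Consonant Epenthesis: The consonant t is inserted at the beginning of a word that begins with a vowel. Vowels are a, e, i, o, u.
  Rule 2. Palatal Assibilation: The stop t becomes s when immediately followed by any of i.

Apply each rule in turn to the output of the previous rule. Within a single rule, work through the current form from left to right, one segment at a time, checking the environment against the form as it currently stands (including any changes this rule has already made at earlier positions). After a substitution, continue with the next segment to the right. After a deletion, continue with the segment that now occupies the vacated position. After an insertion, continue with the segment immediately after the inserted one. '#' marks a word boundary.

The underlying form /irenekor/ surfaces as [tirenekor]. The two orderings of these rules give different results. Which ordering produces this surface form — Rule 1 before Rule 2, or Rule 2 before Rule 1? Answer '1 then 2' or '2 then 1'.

2 then 1

Order 1 then 2:
  1 Initial Consonant Epenthesis: [irenekor] → [tirenekor]
  2 Palatal Assibilation: [tirenekor] → [sirenekor]
  result: [sirenekor]
Order 2 then 1:
  2 Palatal Assibilation: no change — [irenekor]
  1 Initial Consonant Epenthesis: [irenekor] → [tirenekor]
  result: [tirenekor]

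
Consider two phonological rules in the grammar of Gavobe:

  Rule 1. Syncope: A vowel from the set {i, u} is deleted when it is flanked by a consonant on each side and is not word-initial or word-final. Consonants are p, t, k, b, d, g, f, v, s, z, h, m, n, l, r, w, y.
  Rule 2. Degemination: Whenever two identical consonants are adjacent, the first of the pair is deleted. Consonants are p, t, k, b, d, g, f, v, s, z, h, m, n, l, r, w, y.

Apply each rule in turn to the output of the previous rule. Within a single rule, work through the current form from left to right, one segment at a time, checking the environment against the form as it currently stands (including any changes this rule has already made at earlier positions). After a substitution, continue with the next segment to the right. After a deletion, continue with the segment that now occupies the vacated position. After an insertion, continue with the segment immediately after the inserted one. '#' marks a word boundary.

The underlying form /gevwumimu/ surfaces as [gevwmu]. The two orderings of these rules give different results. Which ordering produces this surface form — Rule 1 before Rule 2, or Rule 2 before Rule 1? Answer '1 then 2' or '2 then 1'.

Order 1 then 2:
  1 Syncope: [gevwumimu] → [gevwmmu]
  2 Degemination: [gevwmmu] → [gevwmu]
  result: [gevwmu]
Order 2 then 1:
  2 Degemination: no change — [gevwumimu]
  1 Syncope: [gevwumimu] → [gevwmmu]
  result: [gevwmmu]

1 then 2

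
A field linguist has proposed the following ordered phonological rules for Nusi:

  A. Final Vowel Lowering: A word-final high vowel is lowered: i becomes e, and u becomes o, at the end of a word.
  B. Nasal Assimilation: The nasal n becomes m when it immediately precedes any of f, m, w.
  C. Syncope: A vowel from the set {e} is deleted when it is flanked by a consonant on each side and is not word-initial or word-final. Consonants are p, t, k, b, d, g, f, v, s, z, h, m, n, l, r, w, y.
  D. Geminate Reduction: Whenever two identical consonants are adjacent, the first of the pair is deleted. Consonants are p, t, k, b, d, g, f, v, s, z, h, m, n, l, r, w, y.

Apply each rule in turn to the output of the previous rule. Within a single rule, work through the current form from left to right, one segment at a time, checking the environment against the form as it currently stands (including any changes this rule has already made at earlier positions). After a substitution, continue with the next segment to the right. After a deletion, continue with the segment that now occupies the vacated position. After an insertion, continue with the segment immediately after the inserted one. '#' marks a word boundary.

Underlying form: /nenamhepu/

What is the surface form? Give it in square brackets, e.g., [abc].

A Final Vowel Lowering: [nenamhepu] → [nenamhepo]
B Nasal Assimilation: no change — [nenamhepo]
C Syncope: [nenamhepo] → [nnamhpo]
D Geminate Reduction: [nnamhpo] → [namhpo]

[namhpo]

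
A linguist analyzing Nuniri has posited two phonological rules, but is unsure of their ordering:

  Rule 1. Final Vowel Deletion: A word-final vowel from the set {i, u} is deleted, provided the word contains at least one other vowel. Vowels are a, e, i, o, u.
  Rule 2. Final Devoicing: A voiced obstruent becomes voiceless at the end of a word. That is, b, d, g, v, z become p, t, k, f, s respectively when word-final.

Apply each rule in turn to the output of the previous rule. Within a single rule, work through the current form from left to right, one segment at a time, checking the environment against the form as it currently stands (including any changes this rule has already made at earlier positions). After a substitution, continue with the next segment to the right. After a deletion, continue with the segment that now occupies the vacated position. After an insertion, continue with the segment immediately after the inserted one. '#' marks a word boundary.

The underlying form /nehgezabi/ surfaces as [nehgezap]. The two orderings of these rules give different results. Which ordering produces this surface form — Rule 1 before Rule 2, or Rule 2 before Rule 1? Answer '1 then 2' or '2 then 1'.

1 then 2

Order 1 then 2:
  1 Final Vowel Deletion: [nehgezabi] → [nehgezab]
  2 Final Devoicing: [nehgezab] → [nehgezap]
  result: [nehgezap]
Order 2 then 1:
  2 Final Devoicing: no change — [nehgezabi]
  1 Final Vowel Deletion: [nehgezabi] → [nehgezab]
  result: [nehgezab]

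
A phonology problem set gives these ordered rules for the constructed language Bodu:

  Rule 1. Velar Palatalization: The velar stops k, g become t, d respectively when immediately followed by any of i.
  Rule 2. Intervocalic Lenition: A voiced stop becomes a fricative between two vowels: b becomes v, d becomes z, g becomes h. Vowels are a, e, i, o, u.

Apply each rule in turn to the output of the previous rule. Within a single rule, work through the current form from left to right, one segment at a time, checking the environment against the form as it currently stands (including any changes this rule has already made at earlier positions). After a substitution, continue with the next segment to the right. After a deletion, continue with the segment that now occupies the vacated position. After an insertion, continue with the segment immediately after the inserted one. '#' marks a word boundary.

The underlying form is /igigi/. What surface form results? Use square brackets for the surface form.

[izizi]

Rule 1 Velar Palatalization: [igigi] → [ididi]
Rule 2 Intervocalic Lenition: [ididi] → [izizi]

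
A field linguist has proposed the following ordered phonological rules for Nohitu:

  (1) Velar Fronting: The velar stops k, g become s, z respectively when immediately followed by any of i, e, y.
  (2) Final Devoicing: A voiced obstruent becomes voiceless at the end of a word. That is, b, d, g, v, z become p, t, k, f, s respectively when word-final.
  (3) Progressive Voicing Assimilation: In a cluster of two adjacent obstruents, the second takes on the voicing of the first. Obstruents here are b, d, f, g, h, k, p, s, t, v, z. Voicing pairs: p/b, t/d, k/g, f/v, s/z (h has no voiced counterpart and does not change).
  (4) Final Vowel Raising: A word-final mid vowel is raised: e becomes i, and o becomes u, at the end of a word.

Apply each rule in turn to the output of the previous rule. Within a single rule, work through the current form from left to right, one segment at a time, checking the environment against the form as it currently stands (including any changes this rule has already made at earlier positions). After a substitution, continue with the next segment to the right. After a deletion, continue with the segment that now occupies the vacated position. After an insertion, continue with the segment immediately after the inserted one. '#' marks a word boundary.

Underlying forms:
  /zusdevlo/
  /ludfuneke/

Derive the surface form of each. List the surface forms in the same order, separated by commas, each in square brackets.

/zusdevlo/:
  (1) Velar Fronting: no change — [zusdevlo]
  (2) Final Devoicing: no change — [zusdevlo]
  (3) Progressive Voicing Assimilation: [zusdevlo] → [zustevlo]
  (4) Final Vowel Raising: [zustevlo] → [zustevlu]
/ludfuneke/:
  (1) Velar Fronting: [ludfuneke] → [ludfunese]
  (2) Final Devoicing: no change — [ludfunese]
  (3) Progressive Voicing Assimilation: [ludfunese] → [ludvunese]
  (4) Final Vowel Raising: [ludvunese] → [ludvunesi]

[zustevlu], [ludvunesi]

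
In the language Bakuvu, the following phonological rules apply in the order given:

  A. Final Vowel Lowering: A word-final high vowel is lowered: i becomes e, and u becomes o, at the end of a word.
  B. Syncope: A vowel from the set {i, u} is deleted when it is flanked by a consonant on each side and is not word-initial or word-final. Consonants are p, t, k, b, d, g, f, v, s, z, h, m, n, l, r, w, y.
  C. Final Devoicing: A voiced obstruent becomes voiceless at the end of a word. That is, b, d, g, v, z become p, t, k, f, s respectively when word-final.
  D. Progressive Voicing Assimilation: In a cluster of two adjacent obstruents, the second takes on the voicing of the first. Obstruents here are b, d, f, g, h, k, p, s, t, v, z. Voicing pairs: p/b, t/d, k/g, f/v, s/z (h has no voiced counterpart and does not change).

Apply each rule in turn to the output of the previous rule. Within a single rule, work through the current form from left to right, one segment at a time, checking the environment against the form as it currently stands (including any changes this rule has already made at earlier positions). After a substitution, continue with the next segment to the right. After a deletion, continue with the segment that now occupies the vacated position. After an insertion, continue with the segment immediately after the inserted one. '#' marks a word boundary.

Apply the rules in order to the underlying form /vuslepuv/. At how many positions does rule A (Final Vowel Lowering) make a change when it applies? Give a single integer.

0

A Final Vowel Lowering: no change — [vuslepuv]
B Syncope: [vuslepuv] → [vslepv]
C Final Devoicing: [vslepv] → [vslepf]
D Progressive Voicing Assimilation: [vslepf] → [vzlepf]
Rule A changed 0 position(s).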